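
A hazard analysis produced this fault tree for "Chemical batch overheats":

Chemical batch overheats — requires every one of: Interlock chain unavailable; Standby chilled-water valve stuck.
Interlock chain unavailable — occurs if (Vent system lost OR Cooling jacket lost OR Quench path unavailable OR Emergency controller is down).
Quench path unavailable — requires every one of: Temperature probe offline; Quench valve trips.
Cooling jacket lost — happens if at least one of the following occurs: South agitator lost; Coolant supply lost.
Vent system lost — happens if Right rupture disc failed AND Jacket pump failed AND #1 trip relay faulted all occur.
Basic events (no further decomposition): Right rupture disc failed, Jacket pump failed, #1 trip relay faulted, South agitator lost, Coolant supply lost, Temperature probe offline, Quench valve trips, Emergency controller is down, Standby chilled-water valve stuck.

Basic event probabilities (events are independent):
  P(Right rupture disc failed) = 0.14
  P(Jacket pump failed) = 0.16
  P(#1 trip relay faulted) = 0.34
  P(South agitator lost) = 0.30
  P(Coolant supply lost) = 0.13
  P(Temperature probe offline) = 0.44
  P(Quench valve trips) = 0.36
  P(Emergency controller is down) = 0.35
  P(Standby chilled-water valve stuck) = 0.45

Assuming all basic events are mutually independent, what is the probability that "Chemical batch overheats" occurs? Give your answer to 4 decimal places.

0.3012

P(Vent system lost) [AND] = 0.14 × 0.16 × 0.34 = 0.007616
P(Cooling jacket lost) [OR] = 1 − (1−0.30) × (1−0.13) = 0.391000
P(Quench path unavailable) [AND] = 0.44 × 0.36 = 0.158400
P(Interlock chain unavailable) [OR] = 1 − (1−0.007616) × (1−0.391000) × (1−0.158400) × (1−0.35) = 0.669390
P(Chemical batch overheats) [AND] = 0.669390 × 0.45 = 0.301226
Rounded to 4 decimal places: P(Chemical batch overheats) ≈ 0.3012.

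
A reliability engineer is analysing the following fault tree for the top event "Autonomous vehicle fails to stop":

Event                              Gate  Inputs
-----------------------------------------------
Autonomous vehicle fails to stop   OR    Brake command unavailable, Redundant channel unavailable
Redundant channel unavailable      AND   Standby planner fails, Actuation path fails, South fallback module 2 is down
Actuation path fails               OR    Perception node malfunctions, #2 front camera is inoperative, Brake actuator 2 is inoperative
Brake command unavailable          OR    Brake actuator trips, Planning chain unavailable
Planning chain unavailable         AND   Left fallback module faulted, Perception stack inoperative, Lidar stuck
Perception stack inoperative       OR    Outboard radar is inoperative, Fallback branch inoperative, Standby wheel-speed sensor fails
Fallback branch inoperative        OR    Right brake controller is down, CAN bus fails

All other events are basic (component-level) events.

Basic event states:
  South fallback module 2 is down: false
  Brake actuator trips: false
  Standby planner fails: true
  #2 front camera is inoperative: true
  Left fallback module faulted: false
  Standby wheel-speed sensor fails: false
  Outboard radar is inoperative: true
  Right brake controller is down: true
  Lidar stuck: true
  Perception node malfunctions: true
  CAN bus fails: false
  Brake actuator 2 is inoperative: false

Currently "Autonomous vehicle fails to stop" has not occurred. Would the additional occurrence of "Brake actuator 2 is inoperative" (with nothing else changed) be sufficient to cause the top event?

Counterfactual: set "Brake actuator 2 is inoperative" to occurred.
Fallback branch inoperative [OR]: Right brake controller is down=occurs, CAN bus fails=not → at least one input occurs → occurs.
Perception stack inoperative [OR]: Outboard radar is inoperative=occurs, Fallback branch inoperative=occurs, Standby wheel-speed sensor fails=not → at least one input occurs → occurs.
Planning chain unavailable [AND]: Left fallback module faulted=not, Perception stack inoperative=occurs, Lidar stuck=occurs → not all inputs occur → does not occur.
Brake command unavailable [OR]: Brake actuator trips=not, Planning chain unavailable=not → no input occurs → does not occur.
Actuation path fails [OR]: Perception node malfunctions=occurs, #2 front camera is inoperative=occurs, Brake actuator 2 is inoperative=occurs → at least one input occurs → occurs.
Redundant channel unavailable [AND]: Standby planner fails=occurs, Actuation path fails=occurs, South fallback module 2 is down=not → not all inputs occur → does not occur.
Autonomous vehicle fails to stop [OR]: Brake command unavailable=not, Redundant channel unavailable=not → no input occurs → does not occur.

No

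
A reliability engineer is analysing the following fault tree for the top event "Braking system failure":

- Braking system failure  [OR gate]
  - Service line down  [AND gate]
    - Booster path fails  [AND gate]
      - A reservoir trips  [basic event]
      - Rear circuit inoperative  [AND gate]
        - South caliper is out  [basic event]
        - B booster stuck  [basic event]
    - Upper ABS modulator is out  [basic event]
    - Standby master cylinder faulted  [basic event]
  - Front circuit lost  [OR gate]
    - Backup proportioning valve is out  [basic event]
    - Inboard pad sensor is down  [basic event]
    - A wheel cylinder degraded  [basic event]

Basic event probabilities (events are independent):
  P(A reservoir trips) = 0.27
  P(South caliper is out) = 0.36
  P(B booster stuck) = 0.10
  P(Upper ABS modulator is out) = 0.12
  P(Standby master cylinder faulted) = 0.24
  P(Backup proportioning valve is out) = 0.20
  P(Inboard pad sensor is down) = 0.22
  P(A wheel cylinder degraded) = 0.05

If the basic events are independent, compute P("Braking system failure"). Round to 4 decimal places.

0.4074

P(Rear circuit inoperative) [AND] = 0.36 × 0.10 = 0.036000
P(Booster path fails) [AND] = 0.27 × 0.036000 = 0.009720
P(Service line down) [AND] = 0.009720 × 0.12 × 0.24 = 0.000280
P(Front circuit lost) [OR] = 1 − (1−0.20) × (1−0.22) × (1−0.05) = 0.407200
P(Braking system failure) [OR] = 1 − (1−0.000280) × (1−0.407200) = 0.407366
Rounded to 4 decimal places: P(Braking system failure) ≈ 0.4074.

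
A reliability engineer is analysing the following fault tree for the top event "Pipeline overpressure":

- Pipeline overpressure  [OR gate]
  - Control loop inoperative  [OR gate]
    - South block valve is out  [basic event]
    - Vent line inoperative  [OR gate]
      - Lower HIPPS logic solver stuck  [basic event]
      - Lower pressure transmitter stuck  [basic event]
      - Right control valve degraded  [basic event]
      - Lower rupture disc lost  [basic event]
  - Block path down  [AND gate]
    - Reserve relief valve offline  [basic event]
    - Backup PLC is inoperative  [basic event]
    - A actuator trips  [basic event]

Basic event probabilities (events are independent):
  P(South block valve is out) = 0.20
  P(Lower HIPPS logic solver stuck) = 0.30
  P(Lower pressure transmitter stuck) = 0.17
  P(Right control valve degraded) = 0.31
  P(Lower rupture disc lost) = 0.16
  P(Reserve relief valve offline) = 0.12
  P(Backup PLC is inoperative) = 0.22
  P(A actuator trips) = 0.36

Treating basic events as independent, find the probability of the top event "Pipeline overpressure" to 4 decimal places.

0.7332

P(Vent line inoperative) [OR] = 1 − (1−0.30) × (1−0.17) × (1−0.31) × (1−0.16) = 0.663252
P(Control loop inoperative) [OR] = 1 − (1−0.20) × (1−0.663252) = 0.730602
P(Block path down) [AND] = 0.12 × 0.22 × 0.36 = 0.009504
P(Pipeline overpressure) [OR] = 1 − (1−0.730602) × (1−0.009504) = 0.733162
Rounded to 4 decimal places: P(Pipeline overpressure) ≈ 0.7332.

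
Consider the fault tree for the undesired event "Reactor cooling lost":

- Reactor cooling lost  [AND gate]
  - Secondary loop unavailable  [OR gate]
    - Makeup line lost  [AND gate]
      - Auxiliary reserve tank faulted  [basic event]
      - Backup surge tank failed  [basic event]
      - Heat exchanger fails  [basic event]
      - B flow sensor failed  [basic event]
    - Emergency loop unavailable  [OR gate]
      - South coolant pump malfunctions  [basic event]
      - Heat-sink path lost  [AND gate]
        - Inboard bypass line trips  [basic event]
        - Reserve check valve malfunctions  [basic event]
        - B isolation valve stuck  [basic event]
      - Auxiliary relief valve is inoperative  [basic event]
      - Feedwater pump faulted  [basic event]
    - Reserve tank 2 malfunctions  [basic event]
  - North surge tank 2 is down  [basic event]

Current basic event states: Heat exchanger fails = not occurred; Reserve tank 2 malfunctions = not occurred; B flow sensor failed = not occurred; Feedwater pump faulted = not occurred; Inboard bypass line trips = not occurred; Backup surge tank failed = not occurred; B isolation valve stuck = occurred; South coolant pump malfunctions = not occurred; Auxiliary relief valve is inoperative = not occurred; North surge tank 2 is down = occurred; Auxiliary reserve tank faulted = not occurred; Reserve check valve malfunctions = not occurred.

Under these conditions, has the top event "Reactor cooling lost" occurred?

No

Makeup line lost [AND]: Auxiliary reserve tank faulted=not, Backup surge tank failed=not, Heat exchanger fails=not, B flow sensor failed=not → not all inputs occur → does not occur.
Heat-sink path lost [AND]: Inboard bypass line trips=not, Reserve check valve malfunctions=not, B isolation valve stuck=occurs → not all inputs occur → does not occur.
Emergency loop unavailable [OR]: South coolant pump malfunctions=not, Heat-sink path lost=not, Auxiliary relief valve is inoperative=not, Feedwater pump faulted=not → no input occurs → does not occur.
Secondary loop unavailable [OR]: Makeup line lost=not, Emergency loop unavailable=not, Reserve tank 2 malfunctions=not → no input occurs → does not occur.
Reactor cooling lost [AND]: Secondary loop unavailable=not, North surge tank 2 is down=occurs → not all inputs occur → does not occur.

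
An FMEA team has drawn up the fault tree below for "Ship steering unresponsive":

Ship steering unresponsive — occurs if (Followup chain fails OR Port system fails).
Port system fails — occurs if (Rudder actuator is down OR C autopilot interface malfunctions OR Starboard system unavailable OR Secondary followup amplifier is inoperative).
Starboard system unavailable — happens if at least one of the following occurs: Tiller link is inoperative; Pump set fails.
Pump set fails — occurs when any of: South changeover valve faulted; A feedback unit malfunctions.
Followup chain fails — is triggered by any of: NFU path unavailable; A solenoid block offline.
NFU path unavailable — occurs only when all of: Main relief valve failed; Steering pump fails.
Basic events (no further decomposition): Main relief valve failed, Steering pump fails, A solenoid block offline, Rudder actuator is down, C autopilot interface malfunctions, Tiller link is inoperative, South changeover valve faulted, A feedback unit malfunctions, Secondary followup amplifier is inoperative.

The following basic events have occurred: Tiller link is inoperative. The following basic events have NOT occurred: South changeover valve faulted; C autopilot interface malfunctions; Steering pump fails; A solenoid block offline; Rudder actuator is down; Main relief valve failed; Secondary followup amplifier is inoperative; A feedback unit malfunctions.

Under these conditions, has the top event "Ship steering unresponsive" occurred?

Yes

NFU path unavailable [AND]: Main relief valve failed=not, Steering pump fails=not → not all inputs occur → does not occur.
Followup chain fails [OR]: NFU path unavailable=not, A solenoid block offline=not → no input occurs → does not occur.
Pump set fails [OR]: South changeover valve faulted=not, A feedback unit malfunctions=not → no input occurs → does not occur.
Starboard system unavailable [OR]: Tiller link is inoperative=occurs, Pump set fails=not → at least one input occurs → occurs.
Port system fails [OR]: Rudder actuator is down=not, C autopilot interface malfunctions=not, Starboard system unavailable=occurs, Secondary followup amplifier is inoperative=not → at least one input occurs → occurs.
Ship steering unresponsive [OR]: Followup chain fails=not, Port system fails=occurs → at least one input occurs → occurs.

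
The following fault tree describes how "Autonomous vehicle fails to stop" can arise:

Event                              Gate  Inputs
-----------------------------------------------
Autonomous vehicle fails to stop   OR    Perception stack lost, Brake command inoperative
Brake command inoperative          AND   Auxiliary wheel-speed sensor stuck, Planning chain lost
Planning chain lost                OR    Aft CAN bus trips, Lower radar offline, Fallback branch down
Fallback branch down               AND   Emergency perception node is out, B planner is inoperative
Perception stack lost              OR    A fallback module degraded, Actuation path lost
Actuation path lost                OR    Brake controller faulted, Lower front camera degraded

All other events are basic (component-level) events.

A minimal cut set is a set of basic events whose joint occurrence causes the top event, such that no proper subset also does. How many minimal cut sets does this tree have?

6

Actuation path lost [OR]: union of children's cut sets → 2 cut set(s).
Perception stack lost [OR]: union of children's cut sets → 3 cut set(s).
Fallback branch down [AND]: one cut set from each child combined → 1 × 1 = 1 cut set(s).
Planning chain lost [OR]: union of children's cut sets → 3 cut set(s).
Brake command inoperative [AND]: one cut set from each child combined → 1 × 3 = 3 cut set(s).
Autonomous vehicle fails to stop [OR]: union of children's cut sets → 6 cut set(s).
Minimal cut sets: {A fallback module degraded}; {Brake controller faulted}; {Lower front camera degraded}; {Aft CAN bus trips, Auxiliary wheel-speed sensor stuck}; {Auxiliary wheel-speed sensor stuck, Lower radar offline}; {Auxiliary wheel-speed sensor stuck, B planner is inoperative, Emergency perception node is out}.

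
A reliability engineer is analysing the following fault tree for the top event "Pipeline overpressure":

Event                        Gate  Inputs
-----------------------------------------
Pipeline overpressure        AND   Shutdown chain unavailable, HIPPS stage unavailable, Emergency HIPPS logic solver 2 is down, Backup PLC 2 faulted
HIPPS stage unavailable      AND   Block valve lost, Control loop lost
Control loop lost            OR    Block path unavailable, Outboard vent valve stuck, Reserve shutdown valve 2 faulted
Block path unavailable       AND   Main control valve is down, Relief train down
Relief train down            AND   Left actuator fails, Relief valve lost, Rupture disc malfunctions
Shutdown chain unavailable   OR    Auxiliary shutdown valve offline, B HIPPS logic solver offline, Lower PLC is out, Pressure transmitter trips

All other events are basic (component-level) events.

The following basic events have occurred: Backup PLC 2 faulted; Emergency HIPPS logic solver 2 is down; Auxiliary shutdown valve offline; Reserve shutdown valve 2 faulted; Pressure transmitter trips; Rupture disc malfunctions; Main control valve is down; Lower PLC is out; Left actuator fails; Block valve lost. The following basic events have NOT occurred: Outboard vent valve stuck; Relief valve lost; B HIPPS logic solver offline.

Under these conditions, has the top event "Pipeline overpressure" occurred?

Shutdown chain unavailable [OR]: Auxiliary shutdown valve offline=occurs, B HIPPS logic solver offline=not, Lower PLC is out=occurs, Pressure transmitter trips=occurs → at least one input occurs → occurs.
Relief train down [AND]: Left actuator fails=occurs, Relief valve lost=not, Rupture disc malfunctions=occurs → not all inputs occur → does not occur.
Block path unavailable [AND]: Main control valve is down=occurs, Relief train down=not → not all inputs occur → does not occur.
Control loop lost [OR]: Block path unavailable=not, Outboard vent valve stuck=not, Reserve shutdown valve 2 faulted=occurs → at least one input occurs → occurs.
HIPPS stage unavailable [AND]: Block valve lost=occurs, Control loop lost=occurs → all inputs occur → occurs.
Pipeline overpressure [AND]: Shutdown chain unavailable=occurs, HIPPS stage unavailable=occurs, Emergency HIPPS logic solver 2 is down=occurs, Backup PLC 2 faulted=occurs → all inputs occur → occurs.

Yes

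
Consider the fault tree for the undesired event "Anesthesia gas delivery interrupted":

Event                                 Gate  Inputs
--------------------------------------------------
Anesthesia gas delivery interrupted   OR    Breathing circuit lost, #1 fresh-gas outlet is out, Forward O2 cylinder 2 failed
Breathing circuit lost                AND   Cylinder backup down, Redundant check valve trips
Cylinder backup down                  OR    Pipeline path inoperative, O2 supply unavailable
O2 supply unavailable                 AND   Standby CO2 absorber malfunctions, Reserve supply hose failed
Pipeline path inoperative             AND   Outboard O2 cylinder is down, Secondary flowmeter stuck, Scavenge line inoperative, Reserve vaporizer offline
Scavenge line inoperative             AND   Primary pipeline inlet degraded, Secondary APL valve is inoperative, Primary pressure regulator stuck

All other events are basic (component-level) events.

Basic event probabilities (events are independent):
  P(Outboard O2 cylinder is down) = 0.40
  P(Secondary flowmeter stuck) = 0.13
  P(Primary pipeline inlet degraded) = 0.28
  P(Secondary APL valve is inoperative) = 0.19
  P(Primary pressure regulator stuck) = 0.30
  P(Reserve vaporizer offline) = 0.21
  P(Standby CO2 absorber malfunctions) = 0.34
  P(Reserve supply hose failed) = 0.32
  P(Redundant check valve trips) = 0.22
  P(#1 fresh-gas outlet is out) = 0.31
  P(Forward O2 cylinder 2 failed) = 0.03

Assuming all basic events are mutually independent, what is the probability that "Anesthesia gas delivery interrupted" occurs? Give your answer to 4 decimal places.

0.3467

P(Scavenge line inoperative) [AND] = 0.28 × 0.19 × 0.30 = 0.015960
P(Pipeline path inoperative) [AND] = 0.40 × 0.13 × 0.015960 × 0.21 = 0.000174
P(O2 supply unavailable) [AND] = 0.34 × 0.32 = 0.108800
P(Cylinder backup down) [OR] = 1 − (1−0.000174) × (1−0.108800) = 0.108955
P(Breathing circuit lost) [AND] = 0.108955 × 0.22 = 0.023970
P(Anesthesia gas delivery interrupted) [OR] = 1 − (1−0.023970) × (1−0.31) × (1−0.03) = 0.346743
Rounded to 4 decimal places: P(Anesthesia gas delivery interrupted) ≈ 0.3467.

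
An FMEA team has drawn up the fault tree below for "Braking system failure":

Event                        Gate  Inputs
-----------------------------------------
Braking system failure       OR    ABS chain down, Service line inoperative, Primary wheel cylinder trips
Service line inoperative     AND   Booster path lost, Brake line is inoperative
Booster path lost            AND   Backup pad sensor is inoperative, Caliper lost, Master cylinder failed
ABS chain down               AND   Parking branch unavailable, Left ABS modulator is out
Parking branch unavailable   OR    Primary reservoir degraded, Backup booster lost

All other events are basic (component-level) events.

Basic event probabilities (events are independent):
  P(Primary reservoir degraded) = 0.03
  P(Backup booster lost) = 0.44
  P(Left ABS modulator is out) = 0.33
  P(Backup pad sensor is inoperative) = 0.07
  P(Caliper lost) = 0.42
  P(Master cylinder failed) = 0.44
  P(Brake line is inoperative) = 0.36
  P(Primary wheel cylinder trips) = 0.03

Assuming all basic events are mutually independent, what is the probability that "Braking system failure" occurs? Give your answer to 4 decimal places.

0.1801

P(Parking branch unavailable) [OR] = 1 − (1−0.03) × (1−0.44) = 0.456800
P(ABS chain down) [AND] = 0.456800 × 0.33 = 0.150744
P(Booster path lost) [AND] = 0.07 × 0.42 × 0.44 = 0.012936
P(Service line inoperative) [AND] = 0.012936 × 0.36 = 0.004657
P(Braking system failure) [OR] = 1 − (1−0.150744) × (1−0.004657) × (1−0.03) = 0.180058
Rounded to 4 decimal places: P(Braking system failure) ≈ 0.1801.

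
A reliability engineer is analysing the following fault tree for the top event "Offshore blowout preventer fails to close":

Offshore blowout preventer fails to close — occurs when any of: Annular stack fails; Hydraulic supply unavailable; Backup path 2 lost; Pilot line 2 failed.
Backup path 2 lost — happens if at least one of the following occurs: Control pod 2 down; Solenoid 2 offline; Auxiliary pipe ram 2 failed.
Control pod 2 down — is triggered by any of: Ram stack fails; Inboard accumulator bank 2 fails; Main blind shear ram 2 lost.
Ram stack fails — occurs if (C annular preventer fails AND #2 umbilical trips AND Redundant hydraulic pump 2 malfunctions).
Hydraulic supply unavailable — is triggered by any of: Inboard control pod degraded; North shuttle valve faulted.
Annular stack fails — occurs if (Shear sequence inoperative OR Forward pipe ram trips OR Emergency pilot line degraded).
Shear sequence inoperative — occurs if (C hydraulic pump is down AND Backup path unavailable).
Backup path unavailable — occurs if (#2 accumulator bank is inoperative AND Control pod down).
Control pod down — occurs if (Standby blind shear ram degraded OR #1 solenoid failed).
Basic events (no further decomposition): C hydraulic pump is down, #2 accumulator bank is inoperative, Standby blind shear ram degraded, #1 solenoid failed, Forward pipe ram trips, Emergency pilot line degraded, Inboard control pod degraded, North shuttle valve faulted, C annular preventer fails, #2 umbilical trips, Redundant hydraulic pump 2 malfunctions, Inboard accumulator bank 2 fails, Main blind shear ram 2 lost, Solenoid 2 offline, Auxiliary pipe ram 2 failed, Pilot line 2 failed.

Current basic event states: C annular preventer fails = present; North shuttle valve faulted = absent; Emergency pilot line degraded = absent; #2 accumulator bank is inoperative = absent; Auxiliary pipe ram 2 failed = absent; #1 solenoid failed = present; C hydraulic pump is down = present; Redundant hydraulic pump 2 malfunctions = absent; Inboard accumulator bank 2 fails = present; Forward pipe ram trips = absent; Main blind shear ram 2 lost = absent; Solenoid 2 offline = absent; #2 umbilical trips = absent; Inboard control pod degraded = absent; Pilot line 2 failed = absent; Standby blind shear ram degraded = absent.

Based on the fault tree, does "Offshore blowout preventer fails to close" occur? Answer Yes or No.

Control pod down [OR]: Standby blind shear ram degraded=not, #1 solenoid failed=occurs → at least one input occurs → occurs.
Backup path unavailable [AND]: #2 accumulator bank is inoperative=not, Control pod down=occurs → not all inputs occur → does not occur.
Shear sequence inoperative [AND]: C hydraulic pump is down=occurs, Backup path unavailable=not → not all inputs occur → does not occur.
Annular stack fails [OR]: Shear sequence inoperative=not, Forward pipe ram trips=not, Emergency pilot line degraded=not → no input occurs → does not occur.
Hydraulic supply unavailable [OR]: Inboard control pod degraded=not, North shuttle valve faulted=not → no input occurs → does not occur.
Ram stack fails [AND]: C annular preventer fails=occurs, #2 umbilical trips=not, Redundant hydraulic pump 2 malfunctions=not → not all inputs occur → does not occur.
Control pod 2 down [OR]: Ram stack fails=not, Inboard accumulator bank 2 fails=occurs, Main blind shear ram 2 lost=not → at least one input occurs → occurs.
Backup path 2 lost [OR]: Control pod 2 down=occurs, Solenoid 2 offline=not, Auxiliary pipe ram 2 failed=not → at least one input occurs → occurs.
Offshore blowout preventer fails to close [OR]: Annular stack fails=not, Hydraulic supply unavailable=not, Backup path 2 lost=occurs, Pilot line 2 failed=not → at least one input occurs → occurs.

Yes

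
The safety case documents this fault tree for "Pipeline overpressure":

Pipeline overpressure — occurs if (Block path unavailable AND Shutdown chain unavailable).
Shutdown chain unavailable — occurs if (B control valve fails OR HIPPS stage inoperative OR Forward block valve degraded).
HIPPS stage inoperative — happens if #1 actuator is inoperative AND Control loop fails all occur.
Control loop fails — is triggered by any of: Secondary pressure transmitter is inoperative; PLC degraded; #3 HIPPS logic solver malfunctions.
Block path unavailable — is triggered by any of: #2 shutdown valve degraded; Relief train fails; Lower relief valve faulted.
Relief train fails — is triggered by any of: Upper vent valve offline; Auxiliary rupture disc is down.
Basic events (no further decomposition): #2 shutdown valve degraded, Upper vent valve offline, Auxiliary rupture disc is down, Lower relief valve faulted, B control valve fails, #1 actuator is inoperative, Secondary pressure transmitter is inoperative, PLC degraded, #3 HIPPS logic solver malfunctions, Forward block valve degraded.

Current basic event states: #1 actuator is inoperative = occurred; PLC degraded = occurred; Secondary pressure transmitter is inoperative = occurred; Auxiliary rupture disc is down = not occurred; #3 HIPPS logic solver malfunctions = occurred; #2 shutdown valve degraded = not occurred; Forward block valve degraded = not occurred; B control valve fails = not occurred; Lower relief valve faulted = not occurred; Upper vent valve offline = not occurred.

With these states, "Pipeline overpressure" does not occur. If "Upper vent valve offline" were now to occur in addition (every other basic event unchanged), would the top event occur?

Yes

Counterfactual: set "Upper vent valve offline" to occurred.
Relief train fails [OR]: Upper vent valve offline=occurs, Auxiliary rupture disc is down=not → at least one input occurs → occurs.
Block path unavailable [OR]: #2 shutdown valve degraded=not, Relief train fails=occurs, Lower relief valve faulted=not → at least one input occurs → occurs.
Control loop fails [OR]: Secondary pressure transmitter is inoperative=occurs, PLC degraded=occurs, #3 HIPPS logic solver malfunctions=occurs → at least one input occurs → occurs.
HIPPS stage inoperative [AND]: #1 actuator is inoperative=occurs, Control loop fails=occurs → all inputs occur → occurs.
Shutdown chain unavailable [OR]: B control valve fails=not, HIPPS stage inoperative=occurs, Forward block valve degraded=not → at least one input occurs → occurs.
Pipeline overpressure [AND]: Block path unavailable=occurs, Shutdown chain unavailable=occurs → all inputs occur → occurs.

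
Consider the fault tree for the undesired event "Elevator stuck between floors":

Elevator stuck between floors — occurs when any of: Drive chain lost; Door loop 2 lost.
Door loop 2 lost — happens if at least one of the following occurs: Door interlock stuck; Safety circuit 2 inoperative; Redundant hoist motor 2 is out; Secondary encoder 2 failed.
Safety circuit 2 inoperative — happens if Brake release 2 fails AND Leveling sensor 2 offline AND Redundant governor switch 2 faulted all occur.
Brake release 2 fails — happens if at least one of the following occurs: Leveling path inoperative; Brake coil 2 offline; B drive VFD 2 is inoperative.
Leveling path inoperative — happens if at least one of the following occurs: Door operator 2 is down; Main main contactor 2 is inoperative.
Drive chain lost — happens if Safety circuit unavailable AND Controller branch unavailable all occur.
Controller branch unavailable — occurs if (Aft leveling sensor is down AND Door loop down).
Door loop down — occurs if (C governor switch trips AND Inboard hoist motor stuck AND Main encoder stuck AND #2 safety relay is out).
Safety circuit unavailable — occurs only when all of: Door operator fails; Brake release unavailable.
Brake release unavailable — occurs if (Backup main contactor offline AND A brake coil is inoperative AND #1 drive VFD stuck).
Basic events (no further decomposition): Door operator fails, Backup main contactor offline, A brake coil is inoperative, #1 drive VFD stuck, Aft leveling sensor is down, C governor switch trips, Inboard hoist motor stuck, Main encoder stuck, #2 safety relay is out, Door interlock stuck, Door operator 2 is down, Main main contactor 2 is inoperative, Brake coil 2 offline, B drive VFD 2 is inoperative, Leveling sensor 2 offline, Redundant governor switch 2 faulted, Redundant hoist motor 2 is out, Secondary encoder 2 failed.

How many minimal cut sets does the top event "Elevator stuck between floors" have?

8

Brake release unavailable [AND]: one cut set from each child combined → 1 × 1 × 1 = 1 cut set(s).
Safety circuit unavailable [AND]: one cut set from each child combined → 1 × 1 = 1 cut set(s).
Door loop down [AND]: one cut set from each child combined → 1 × 1 × 1 × 1 = 1 cut set(s).
Controller branch unavailable [AND]: one cut set from each child combined → 1 × 1 = 1 cut set(s).
Drive chain lost [AND]: one cut set from each child combined → 1 × 1 = 1 cut set(s).
Leveling path inoperative [OR]: union of children's cut sets → 2 cut set(s).
Brake release 2 fails [OR]: union of children's cut sets → 4 cut set(s).
Safety circuit 2 inoperative [AND]: one cut set from each child combined → 4 × 1 × 1 = 4 cut set(s).
Door loop 2 lost [OR]: union of children's cut sets → 7 cut set(s).
Elevator stuck between floors [OR]: union of children's cut sets → 8 cut set(s).
Minimal cut sets: {#1 drive VFD stuck, #2 safety relay is out, A brake coil is inoperative, Aft leveling sensor is down, Backup main contactor offline, C governor switch trips, Door operator fails, Inboard hoist motor stuck, Main encoder stuck}; {Door interlock stuck}; {Door operator 2 is down, Leveling sensor 2 offline, Redundant governor switch 2 faulted}; {Leveling sensor 2 offline, Main main contactor 2 is inoperative, Redundant governor switch 2 faulted}; {Brake coil 2 offline, Leveling sensor 2 offline, Redundant governor switch 2 faulted}; {B drive VFD 2 is inoperative, Leveling sensor 2 offline, Redundant governor switch 2 faulted}; {Redundant hoist motor 2 is out}; {Secondary encoder 2 failed}.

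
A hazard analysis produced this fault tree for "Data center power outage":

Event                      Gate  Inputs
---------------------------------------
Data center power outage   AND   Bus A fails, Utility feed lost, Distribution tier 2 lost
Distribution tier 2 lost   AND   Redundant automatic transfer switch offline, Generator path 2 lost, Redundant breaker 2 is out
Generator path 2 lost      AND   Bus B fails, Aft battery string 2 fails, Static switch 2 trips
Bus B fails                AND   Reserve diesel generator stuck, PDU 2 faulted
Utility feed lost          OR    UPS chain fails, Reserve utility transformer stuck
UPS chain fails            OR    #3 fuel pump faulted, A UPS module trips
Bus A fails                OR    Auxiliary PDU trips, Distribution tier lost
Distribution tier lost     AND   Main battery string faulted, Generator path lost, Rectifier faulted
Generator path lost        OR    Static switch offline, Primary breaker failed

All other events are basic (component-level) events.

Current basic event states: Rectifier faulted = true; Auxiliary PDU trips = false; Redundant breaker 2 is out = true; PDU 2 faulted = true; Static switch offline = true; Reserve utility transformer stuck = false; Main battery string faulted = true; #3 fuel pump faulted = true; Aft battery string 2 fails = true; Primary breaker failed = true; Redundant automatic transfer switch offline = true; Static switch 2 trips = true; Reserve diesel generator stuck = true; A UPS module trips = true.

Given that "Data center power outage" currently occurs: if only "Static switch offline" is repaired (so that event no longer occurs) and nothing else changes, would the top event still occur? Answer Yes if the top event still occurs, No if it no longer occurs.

Yes

Counterfactual: set "Static switch offline" to not occurred.
Generator path lost [OR]: Static switch offline=not, Primary breaker failed=occurs → at least one input occurs → occurs.
Distribution tier lost [AND]: Main battery string faulted=occurs, Generator path lost=occurs, Rectifier faulted=occurs → all inputs occur → occurs.
Bus A fails [OR]: Auxiliary PDU trips=not, Distribution tier lost=occurs → at least one input occurs → occurs.
UPS chain fails [OR]: #3 fuel pump faulted=occurs, A UPS module trips=occurs → at least one input occurs → occurs.
Utility feed lost [OR]: UPS chain fails=occurs, Reserve utility transformer stuck=not → at least one input occurs → occurs.
Bus B fails [AND]: Reserve diesel generator stuck=occurs, PDU 2 faulted=occurs → all inputs occur → occurs.
Generator path 2 lost [AND]: Bus B fails=occurs, Aft battery string 2 fails=occurs, Static switch 2 trips=occurs → all inputs occur → occurs.
Distribution tier 2 lost [AND]: Redundant automatic transfer switch offline=occurs, Generator path 2 lost=occurs, Redundant breaker 2 is out=occurs → all inputs occur → occurs.
Data center power outage [AND]: Bus A fails=occurs, Utility feed lost=occurs, Distribution tier 2 lost=occurs → all inputs occur → occurs.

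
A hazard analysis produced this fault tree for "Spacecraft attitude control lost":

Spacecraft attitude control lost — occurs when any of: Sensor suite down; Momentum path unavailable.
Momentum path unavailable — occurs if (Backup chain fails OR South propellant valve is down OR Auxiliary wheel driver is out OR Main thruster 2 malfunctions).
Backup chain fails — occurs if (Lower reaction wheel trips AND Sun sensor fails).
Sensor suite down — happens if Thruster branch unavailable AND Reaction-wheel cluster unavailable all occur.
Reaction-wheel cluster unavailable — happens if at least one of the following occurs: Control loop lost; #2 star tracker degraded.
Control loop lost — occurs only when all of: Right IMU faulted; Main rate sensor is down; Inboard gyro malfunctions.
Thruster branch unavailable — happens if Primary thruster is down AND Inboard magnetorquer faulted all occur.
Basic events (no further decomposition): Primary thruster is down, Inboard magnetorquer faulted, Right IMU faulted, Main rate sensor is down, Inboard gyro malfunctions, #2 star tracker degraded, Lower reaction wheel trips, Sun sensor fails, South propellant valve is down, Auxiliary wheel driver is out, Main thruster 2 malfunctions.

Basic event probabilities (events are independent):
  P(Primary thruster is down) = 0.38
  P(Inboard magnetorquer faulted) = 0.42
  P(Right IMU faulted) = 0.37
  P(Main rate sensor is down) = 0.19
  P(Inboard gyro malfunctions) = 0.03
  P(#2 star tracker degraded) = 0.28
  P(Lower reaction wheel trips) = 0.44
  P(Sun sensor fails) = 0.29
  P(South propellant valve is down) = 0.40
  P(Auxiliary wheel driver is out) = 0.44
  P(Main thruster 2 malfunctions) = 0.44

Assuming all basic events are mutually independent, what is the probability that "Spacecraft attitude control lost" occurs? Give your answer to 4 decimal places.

0.8432

P(Thruster branch unavailable) [AND] = 0.38 × 0.42 = 0.159600
P(Control loop lost) [AND] = 0.37 × 0.19 × 0.03 = 0.002109
P(Reaction-wheel cluster unavailable) [OR] = 1 − (1−0.002109) × (1−0.28) = 0.281518
P(Sensor suite down) [AND] = 0.159600 × 0.281518 = 0.044930
P(Backup chain fails) [AND] = 0.44 × 0.29 = 0.127600
P(Momentum path unavailable) [OR] = 1 − (1−0.127600) × (1−0.40) × (1−0.44) × (1−0.44) = 0.835849
P(Spacecraft attitude control lost) [OR] = 1 − (1−0.044930) × (1−0.835849) = 0.843224
Rounded to 4 decimal places: P(Spacecraft attitude control lost) ≈ 0.8432.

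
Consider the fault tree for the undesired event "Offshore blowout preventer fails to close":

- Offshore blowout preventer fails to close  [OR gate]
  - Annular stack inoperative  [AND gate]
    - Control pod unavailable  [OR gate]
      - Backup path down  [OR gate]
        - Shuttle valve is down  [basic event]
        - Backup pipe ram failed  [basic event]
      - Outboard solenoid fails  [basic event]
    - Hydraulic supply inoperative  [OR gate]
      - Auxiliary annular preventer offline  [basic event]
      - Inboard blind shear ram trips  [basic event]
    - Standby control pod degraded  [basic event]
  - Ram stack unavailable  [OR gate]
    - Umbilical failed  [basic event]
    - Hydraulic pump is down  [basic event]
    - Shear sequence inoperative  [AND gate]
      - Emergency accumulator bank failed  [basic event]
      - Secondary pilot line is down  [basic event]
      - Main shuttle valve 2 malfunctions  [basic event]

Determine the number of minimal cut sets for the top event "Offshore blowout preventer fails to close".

9

Backup path down [OR]: union of children's cut sets → 2 cut set(s).
Control pod unavailable [OR]: union of children's cut sets → 3 cut set(s).
Hydraulic supply inoperative [OR]: union of children's cut sets → 2 cut set(s).
Annular stack inoperative [AND]: one cut set from each child combined → 3 × 2 × 1 = 6 cut set(s).
Shear sequence inoperative [AND]: one cut set from each child combined → 1 × 1 × 1 = 1 cut set(s).
Ram stack unavailable [OR]: union of children's cut sets → 3 cut set(s).
Offshore blowout preventer fails to close [OR]: union of children's cut sets → 9 cut set(s).
Minimal cut sets: {Auxiliary annular preventer offline, Shuttle valve is down, Standby control pod degraded}; {Inboard blind shear ram trips, Shuttle valve is down, Standby control pod degraded}; {Auxiliary annular preventer offline, Backup pipe ram failed, Standby control pod degraded}; {Backup pipe ram failed, Inboard blind shear ram trips, Standby control pod degraded}; {Auxiliary annular preventer offline, Outboard solenoid fails, Standby control pod degraded}; {Inboard blind shear ram trips, Outboard solenoid fails, Standby control pod degraded}; {Umbilical failed}; {Hydraulic pump is down}; {Emergency accumulator bank failed, Main shuttle valve 2 malfunctions, Secondary pilot line is down}.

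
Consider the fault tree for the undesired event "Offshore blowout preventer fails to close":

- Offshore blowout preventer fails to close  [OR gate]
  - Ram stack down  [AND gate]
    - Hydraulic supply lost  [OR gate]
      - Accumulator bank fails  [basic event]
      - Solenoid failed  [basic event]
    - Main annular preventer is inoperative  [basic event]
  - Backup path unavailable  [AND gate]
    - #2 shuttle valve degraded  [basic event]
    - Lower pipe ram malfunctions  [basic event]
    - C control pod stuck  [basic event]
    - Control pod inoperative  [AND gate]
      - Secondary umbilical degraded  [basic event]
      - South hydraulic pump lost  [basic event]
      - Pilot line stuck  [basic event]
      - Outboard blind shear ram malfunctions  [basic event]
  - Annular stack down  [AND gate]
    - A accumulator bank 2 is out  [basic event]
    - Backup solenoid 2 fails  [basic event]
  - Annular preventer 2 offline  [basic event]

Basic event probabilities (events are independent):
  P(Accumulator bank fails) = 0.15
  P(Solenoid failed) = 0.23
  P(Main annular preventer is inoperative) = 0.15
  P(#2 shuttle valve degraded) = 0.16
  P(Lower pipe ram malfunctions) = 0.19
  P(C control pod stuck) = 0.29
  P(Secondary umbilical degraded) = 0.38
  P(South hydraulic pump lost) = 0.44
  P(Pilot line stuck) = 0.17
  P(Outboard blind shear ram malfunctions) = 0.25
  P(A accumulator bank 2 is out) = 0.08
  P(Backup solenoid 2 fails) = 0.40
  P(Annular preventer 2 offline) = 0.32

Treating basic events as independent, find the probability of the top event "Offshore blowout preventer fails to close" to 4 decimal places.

0.3759

P(Hydraulic supply lost) [OR] = 1 − (1−0.15) × (1−0.23) = 0.345500
P(Ram stack down) [AND] = 0.345500 × 0.15 = 0.051825
P(Control pod inoperative) [AND] = 0.38 × 0.44 × 0.17 × 0.25 = 0.007106
P(Backup path unavailable) [AND] = 0.16 × 0.19 × 0.29 × 0.007106 = 0.000063
P(Annular stack down) [AND] = 0.08 × 0.40 = 0.032000
P(Offshore blowout preventer fails to close) [OR] = 1 − (1−0.051825) × (1−0.000063) × (1−0.032000) × (1−0.32) = 0.375913
Rounded to 4 decimal places: P(Offshore blowout preventer fails to close) ≈ 0.3759.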